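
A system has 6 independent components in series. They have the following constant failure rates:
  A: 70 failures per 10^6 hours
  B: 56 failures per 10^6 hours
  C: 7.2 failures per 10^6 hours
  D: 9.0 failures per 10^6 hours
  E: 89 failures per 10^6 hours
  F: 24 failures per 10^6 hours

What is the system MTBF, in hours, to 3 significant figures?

3920

Series of exponential components: λ_sys = Σ λ_i
λ_sys = 0.000070 + 0.000056 + 0.0000072 + 0.0000090 + 0.000089 + 0.000024 = 2.5520e-04 /h
MTBF = 1 / λ_sys = 3920 h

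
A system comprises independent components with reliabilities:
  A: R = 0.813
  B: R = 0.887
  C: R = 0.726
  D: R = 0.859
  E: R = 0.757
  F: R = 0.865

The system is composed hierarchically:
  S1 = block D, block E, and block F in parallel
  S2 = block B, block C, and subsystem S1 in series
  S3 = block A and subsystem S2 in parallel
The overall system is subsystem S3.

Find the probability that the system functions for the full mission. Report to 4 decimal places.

0.9329

Parallel (D, E, and F): 1 − (1 − 0.859000)(1 − 0.757000)(1 − 0.865000) = 0.995374
Series (B, C, and [0.995374]): 0.887000 × 0.726000 × 0.995374 = 0.640983
Parallel (A and [0.640983]): 1 − (1 − 0.813000)(1 − 0.640983) = 0.9329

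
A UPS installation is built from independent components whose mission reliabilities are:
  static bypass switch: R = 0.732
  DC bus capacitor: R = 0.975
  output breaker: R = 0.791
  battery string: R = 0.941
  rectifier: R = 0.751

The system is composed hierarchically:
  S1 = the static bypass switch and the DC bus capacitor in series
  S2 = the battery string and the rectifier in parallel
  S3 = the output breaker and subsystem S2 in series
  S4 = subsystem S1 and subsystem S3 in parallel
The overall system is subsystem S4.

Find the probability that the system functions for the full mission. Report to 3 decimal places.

0.937

Series (static bypass switch and DC bus capacitor): 0.73200 × 0.97500 = 0.71370
Parallel (battery string and rectifier): 1 − (1 − 0.94100)(1 − 0.75100) = 0.98531
Series (output breaker and [0.98531]): 0.79100 × 0.98531 = 0.77938
Parallel ([0.71370] and [0.77938]): 1 − (1 − 0.71370)(1 − 0.77938) = 0.937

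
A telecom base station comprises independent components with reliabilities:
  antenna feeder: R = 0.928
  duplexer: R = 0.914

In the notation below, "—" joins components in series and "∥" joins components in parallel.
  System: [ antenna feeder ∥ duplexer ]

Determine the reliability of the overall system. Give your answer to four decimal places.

0.9938

Parallel (antenna feeder and duplexer): 1 − (1 − 0.928000)(1 − 0.914000) = 0.9938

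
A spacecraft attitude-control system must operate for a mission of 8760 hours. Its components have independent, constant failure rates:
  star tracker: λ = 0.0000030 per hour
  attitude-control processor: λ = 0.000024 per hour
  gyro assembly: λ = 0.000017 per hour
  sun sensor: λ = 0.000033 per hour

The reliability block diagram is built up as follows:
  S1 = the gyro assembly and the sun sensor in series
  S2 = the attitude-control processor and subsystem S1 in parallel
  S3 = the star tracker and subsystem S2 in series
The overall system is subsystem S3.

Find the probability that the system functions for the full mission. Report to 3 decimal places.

R(star tracker) = exp(−0.0000030 × 8760) = 0.97406
R(attitude-control processor) = exp(−0.000024 × 8760) = 0.81039
R(gyro assembly) = exp(−0.000017 × 8760) = 0.86164
R(sun sensor) = exp(−0.000033 × 8760) = 0.74895
Series (gyro assembly and sun sensor): 0.86164 × 0.74895 = 0.64533
Parallel (attitude-control processor and [0.64533]): 1 − (1 − 0.81039)(1 − 0.64533) = 0.93275
Series (star tracker and [0.93275]): 0.97406 × 0.93275 = 0.909

0.909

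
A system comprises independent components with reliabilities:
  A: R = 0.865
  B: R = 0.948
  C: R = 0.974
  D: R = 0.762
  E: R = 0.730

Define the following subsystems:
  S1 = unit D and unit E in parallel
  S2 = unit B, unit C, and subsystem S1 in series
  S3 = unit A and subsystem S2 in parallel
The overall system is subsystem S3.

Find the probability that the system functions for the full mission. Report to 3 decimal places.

0.982

Parallel (D and E): 1 − (1 − 0.76200)(1 − 0.73000) = 0.93574
Series (B, C, and [0.93574]): 0.94800 × 0.97400 × 0.93574 = 0.86402
Parallel (A and [0.86402]): 1 − (1 − 0.86500)(1 − 0.86402) = 0.982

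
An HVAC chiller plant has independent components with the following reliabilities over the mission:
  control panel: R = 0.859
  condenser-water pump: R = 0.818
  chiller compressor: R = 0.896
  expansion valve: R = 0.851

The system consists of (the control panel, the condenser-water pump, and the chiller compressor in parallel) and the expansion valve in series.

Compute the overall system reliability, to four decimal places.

0.8487

Parallel (control panel, condenser-water pump, and chiller compressor): 1 − (1 − 0.859000)(1 − 0.818000)(1 − 0.896000) = 0.997331
Series ([0.997331] and expansion valve): 0.997331 × 0.851000 = 0.8487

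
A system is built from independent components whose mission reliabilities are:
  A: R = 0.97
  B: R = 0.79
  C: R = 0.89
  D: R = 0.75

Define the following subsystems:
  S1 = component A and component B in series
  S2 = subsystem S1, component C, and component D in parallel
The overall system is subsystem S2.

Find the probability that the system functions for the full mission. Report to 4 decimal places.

0.9936

Series (A and B): 0.970000 × 0.790000 = 0.766300
Parallel ([0.766300], C, and D): 1 − (1 − 0.766300)(1 − 0.890000)(1 − 0.750000) = 0.9936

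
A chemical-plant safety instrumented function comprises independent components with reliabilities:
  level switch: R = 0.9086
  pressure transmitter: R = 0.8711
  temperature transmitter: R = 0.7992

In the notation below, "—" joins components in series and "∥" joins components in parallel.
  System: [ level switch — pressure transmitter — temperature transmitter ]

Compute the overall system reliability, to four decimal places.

Series (level switch, pressure transmitter, and temperature transmitter): 0.908600 × 0.871100 × 0.799200 = 0.6326

0.6326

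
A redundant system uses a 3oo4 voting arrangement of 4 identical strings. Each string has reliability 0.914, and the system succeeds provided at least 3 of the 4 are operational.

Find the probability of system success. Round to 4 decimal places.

R = Σ_{i=3}^{4} C(4,i) p^i (1−p)^{4−i} with p = 0.914
C(4,3)·0.914^3·0.086^1 = 0.262662
C(4,4)·0.914^4·0.086^0 = 0.697886
Sum = 0.9605

0.9605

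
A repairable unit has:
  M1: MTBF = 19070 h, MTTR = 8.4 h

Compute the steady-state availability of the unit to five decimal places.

A(M1) = MTBF/(MTBF+MTTR) = 19070/(19070+8.4) = 0.99956

0.99956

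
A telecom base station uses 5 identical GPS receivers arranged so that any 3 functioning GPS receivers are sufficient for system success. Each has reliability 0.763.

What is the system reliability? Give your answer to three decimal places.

R = Σ_{i=3}^{5} C(5,i) p^i (1−p)^{5−i} with p = 0.763
C(5,3)·0.763^3·0.237^2 = 0.24950
C(5,4)·0.763^4·0.237^1 = 0.40162
C(5,5)·0.763^5·0.237^0 = 0.25860
Sum = 0.910

0.910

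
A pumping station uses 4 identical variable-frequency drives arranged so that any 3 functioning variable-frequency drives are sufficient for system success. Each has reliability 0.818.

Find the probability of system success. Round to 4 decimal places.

R = Σ_{i=3}^{4} C(4,i) p^i (1−p)^{4−i} with p = 0.818
C(4,3)·0.818^3·0.182^1 = 0.398466
C(4,4)·0.818^4·0.182^0 = 0.447727
Sum = 0.8462

0.8462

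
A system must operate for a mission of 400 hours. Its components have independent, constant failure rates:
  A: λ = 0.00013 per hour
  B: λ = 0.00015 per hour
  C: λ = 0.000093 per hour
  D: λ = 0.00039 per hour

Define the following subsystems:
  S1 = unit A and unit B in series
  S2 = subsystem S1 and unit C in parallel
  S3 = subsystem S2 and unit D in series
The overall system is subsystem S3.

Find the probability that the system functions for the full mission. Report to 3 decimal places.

R(A) = exp(−0.00013 × 400) = 0.94933
R(B) = exp(−0.00015 × 400) = 0.94176
R(C) = exp(−0.000093 × 400) = 0.96348
R(D) = exp(−0.00039 × 400) = 0.85556
Series (A and B): 0.94933 × 0.94176 = 0.89404
Parallel ([0.89404] and C): 1 − (1 − 0.89404)(1 − 0.96348) = 0.99613
Series ([0.99613] and D): 0.99613 × 0.85556 = 0.852

0.852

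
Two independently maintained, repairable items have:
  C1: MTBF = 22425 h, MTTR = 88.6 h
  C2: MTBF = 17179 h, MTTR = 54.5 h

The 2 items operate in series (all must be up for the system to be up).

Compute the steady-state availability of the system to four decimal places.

A(C1) = MTBF/(MTBF+MTTR) = 22425/(22425+88.6) = 0.996065
A(C2) = MTBF/(MTBF+MTTR) = 17179/(17179+54.5) = 0.996838
Series availability: 0.996065 × 0.996838 = 0.9929

0.9929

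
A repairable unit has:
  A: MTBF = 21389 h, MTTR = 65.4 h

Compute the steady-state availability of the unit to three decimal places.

0.997

A(A) = MTBF/(MTBF+MTTR) = 21389/(21389+65.4) = 0.997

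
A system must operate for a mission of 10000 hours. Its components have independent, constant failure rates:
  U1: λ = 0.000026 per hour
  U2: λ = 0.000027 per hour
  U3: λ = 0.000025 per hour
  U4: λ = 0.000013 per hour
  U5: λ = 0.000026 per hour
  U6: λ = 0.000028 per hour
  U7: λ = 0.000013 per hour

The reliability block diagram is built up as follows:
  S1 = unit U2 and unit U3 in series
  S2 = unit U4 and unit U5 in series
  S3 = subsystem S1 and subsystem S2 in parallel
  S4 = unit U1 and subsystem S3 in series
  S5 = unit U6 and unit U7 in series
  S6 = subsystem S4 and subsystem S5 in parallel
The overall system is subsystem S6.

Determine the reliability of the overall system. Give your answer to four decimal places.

R(U1) = exp(−0.000026 × 10000) = 0.771052
R(U2) = exp(−0.000027 × 10000) = 0.763379
R(U3) = exp(−0.000025 × 10000) = 0.778801
R(U4) = exp(−0.000013 × 10000) = 0.878095
R(U5) = exp(−0.000026 × 10000) = 0.771052
R(U6) = exp(−0.000028 × 10000) = 0.755784
R(U7) = exp(−0.000013 × 10000) = 0.878095
Series (U2 and U3): 0.763379 × 0.778801 = 0.594520
Series (U4 and U5): 0.878095 × 0.771052 = 0.677057
Parallel ([0.594520] and [0.677057]): 1 − (1 − 0.594520)(1 − 0.677057) = 0.869053
Series (U1 and [0.869053]): 0.771052 × 0.869053 = 0.670085
Series (U6 and U7): 0.755784 × 0.878095 = 0.663650
Parallel ([0.670085] and [0.663650]): 1 − (1 − 0.670085)(1 − 0.663650) = 0.8890

0.8890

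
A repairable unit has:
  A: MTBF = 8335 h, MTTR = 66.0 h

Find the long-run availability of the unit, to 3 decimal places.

0.992

A(A) = MTBF/(MTBF+MTTR) = 8335/(8335+66.0) = 0.992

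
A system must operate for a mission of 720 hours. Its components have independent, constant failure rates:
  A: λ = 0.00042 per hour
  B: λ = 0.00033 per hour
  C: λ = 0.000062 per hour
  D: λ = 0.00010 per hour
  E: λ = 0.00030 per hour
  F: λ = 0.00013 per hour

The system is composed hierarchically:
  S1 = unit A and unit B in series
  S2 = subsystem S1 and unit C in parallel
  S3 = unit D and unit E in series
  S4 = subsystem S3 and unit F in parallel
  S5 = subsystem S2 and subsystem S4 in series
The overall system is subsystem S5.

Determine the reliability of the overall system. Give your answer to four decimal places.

0.9598

R(A) = exp(−0.00042 × 720) = 0.739042
R(B) = exp(−0.00033 × 720) = 0.788518
R(C) = exp(−0.000062 × 720) = 0.956342
R(D) = exp(−0.00010 × 720) = 0.930531
R(E) = exp(−0.00030 × 720) = 0.805735
R(F) = exp(−0.00013 × 720) = 0.910647
Series (A and B): 0.739042 × 0.788518 = 0.582748
Parallel ([0.582748] and C): 1 − (1 − 0.582748)(1 − 0.956342) = 0.981784
Series (D and E): 0.930531 × 0.805735 = 0.749761
Parallel ([0.749761] and F): 1 − (1 − 0.749761)(1 − 0.910647) = 0.977640
Series ([0.981784] and [0.977640]): 0.981784 × 0.977640 = 0.9598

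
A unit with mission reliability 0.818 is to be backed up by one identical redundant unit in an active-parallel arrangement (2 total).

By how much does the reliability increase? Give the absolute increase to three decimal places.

0.149

R_before = 0.818
R_after = 1 − (1 − 0.818)^2 = 0.967
ΔR = 0.967 − 0.818 = 0.149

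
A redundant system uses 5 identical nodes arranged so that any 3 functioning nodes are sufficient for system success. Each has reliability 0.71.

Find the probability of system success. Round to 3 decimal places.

R = Σ_{i=3}^{5} C(5,i) p^i (1−p)^{5−i} with p = 0.71
C(5,3)·0.71^3·0.29^2 = 0.30100
C(5,4)·0.71^4·0.29^1 = 0.36847
C(5,5)·0.71^5·0.29^0 = 0.18042
Sum = 0.850

0.850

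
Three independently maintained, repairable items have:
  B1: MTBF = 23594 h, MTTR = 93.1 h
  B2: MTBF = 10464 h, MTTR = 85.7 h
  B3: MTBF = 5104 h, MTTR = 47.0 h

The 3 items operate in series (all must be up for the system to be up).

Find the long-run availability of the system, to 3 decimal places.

0.979

A(B1) = MTBF/(MTBF+MTTR) = 23594/(23594+93.1) = 0.996070
A(B2) = MTBF/(MTBF+MTTR) = 10464/(10464+85.7) = 0.991877
A(B3) = MTBF/(MTBF+MTTR) = 5104/(5104+47.0) = 0.990876
Series availability: 0.996070 × 0.991877 × 0.990876 = 0.979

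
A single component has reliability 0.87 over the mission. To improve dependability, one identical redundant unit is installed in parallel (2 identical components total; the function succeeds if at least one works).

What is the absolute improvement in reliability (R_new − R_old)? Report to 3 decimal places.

R_before = 0.87
R_after = 1 − (1 − 0.87)^2 = 0.983
ΔR = 0.983 − 0.87 = 0.113

0.113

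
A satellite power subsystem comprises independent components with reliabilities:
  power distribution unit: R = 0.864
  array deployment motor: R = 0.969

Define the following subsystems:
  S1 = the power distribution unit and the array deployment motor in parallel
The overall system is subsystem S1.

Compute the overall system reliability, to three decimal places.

Parallel (power distribution unit and array deployment motor): 1 − (1 − 0.86400)(1 − 0.96900) = 0.996

0.996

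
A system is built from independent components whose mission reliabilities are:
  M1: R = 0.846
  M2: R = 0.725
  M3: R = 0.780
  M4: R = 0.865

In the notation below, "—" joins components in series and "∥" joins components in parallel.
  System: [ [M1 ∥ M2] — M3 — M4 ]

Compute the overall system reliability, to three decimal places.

Parallel (M1 and M2): 1 − (1 − 0.84600)(1 − 0.72500) = 0.95765
Series ([0.95765], M3, and M4): 0.95765 × 0.78000 × 0.86500 = 0.646

0.646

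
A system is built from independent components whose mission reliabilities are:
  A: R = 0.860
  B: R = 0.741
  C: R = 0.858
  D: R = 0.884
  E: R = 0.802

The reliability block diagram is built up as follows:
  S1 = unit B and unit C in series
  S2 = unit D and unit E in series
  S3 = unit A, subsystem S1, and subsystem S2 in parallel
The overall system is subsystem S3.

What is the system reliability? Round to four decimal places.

0.9852

Series (B and C): 0.741000 × 0.858000 = 0.635778
Series (D and E): 0.884000 × 0.802000 = 0.708968
Parallel (A, [0.635778], and [0.708968]): 1 − (1 − 0.860000)(1 − 0.635778)(1 − 0.708968) = 0.9852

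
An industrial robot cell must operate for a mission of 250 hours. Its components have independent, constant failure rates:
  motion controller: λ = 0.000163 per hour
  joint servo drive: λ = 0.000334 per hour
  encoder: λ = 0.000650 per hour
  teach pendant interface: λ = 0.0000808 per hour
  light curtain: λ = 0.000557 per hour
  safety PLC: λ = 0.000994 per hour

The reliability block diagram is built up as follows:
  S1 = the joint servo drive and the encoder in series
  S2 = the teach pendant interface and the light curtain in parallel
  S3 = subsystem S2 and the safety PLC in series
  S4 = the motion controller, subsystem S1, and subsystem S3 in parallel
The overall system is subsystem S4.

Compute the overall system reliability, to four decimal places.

0.9981

R(motion controller) = exp(−0.000163 × 250) = 0.960069
R(joint servo drive) = exp(−0.000334 × 250) = 0.919891
R(encoder) = exp(−0.000650 × 250) = 0.850016
R(teach pendant interface) = exp(−0.0000808 × 250) = 0.980003
R(light curtain) = exp(−0.000557 × 250) = 0.870010
R(safety PLC) = exp(−0.000994 × 250) = 0.779970
Series (joint servo drive and encoder): 0.919891 × 0.850016 = 0.781922
Parallel (teach pendant interface and light curtain): 1 − (1 − 0.980003)(1 − 0.870010) = 0.997401
Series ([0.997401] and safety PLC): 0.997401 × 0.779970 = 0.777943
Parallel (motion controller, [0.781922], and [0.777943]): 1 − (1 − 0.960069)(1 − 0.781922)(1 − 0.777943) = 0.9981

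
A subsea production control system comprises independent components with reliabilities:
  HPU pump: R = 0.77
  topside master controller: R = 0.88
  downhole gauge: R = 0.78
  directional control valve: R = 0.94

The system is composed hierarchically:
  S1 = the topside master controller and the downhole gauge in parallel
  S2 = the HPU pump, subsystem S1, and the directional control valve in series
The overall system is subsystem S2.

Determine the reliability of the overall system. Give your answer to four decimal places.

0.7047

Parallel (topside master controller and downhole gauge): 1 − (1 − 0.880000)(1 − 0.780000) = 0.973600
Series (HPU pump, [0.973600], and directional control valve): 0.770000 × 0.973600 × 0.940000 = 0.7047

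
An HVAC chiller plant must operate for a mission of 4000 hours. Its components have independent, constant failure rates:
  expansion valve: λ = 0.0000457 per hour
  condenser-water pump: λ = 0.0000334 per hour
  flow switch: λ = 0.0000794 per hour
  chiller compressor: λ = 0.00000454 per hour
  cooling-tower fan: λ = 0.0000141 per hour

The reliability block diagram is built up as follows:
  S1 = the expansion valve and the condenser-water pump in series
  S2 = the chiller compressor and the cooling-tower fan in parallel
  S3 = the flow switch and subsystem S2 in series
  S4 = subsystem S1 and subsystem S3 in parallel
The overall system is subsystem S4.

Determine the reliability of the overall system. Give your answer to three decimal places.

0.926

R(expansion valve) = exp(−0.0000457 × 4000) = 0.83293
R(condenser-water pump) = exp(−0.0000334 × 4000) = 0.87494
R(flow switch) = exp(−0.0000794 × 4000) = 0.72789
R(chiller compressor) = exp(−0.00000454 × 4000) = 0.98200
R(cooling-tower fan) = exp(−0.0000141 × 4000) = 0.94516
Series (expansion valve and condenser-water pump): 0.83293 × 0.87494 = 0.72876
Parallel (chiller compressor and cooling-tower fan): 1 − (1 − 0.98200)(1 − 0.94516) = 0.99901
Series (flow switch and [0.99901]): 0.72789 × 0.99901 = 0.72717
Parallel ([0.72876] and [0.72717]): 1 − (1 − 0.72876)(1 − 0.72717) = 0.926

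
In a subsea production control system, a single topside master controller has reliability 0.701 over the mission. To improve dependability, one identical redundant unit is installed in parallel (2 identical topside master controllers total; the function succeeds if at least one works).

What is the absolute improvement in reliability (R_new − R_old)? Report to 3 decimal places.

0.210

R_before = 0.701
R_after = 1 − (1 − 0.701)^2 = 0.911
ΔR = 0.911 − 0.701 = 0.210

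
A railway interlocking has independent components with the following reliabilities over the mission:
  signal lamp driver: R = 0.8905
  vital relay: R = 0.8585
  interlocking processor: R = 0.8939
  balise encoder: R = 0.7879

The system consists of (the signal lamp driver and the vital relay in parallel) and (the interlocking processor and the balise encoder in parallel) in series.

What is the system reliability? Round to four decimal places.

Parallel (signal lamp driver and vital relay): 1 − (1 − 0.890500)(1 − 0.858500) = 0.984506
Parallel (interlocking processor and balise encoder): 1 − (1 − 0.893900)(1 − 0.787900) = 0.977496
Series ([0.984506] and [0.977496]): 0.984506 × 0.977496 = 0.9624

0.9624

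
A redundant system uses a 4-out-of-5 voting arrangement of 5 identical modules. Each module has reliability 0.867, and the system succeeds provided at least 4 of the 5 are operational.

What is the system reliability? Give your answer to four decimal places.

R = Σ_{i=4}^{5} C(5,i) p^i (1−p)^{5−i} with p = 0.867
C(5,4)·0.867^4·0.133^1 = 0.375749
C(5,5)·0.867^5·0.133^0 = 0.489887
Sum = 0.8656

0.8656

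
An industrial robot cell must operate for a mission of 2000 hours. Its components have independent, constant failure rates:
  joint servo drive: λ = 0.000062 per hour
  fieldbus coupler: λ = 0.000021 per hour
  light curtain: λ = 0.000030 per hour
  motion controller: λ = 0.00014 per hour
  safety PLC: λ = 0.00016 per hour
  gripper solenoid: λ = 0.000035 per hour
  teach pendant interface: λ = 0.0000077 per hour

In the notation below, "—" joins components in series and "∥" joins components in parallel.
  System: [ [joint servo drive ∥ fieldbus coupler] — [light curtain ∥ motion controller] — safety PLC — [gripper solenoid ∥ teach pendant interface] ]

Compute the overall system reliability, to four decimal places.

R(joint servo drive) = exp(−0.000062 × 2000) = 0.883380
R(fieldbus coupler) = exp(−0.000021 × 2000) = 0.958870
R(light curtain) = exp(−0.000030 × 2000) = 0.941765
R(motion controller) = exp(−0.00014 × 2000) = 0.755784
R(safety PLC) = exp(−0.00016 × 2000) = 0.726149
R(gripper solenoid) = exp(−0.000035 × 2000) = 0.932394
R(teach pendant interface) = exp(−0.0000077 × 2000) = 0.984718
Parallel (joint servo drive and fieldbus coupler): 1 − (1 − 0.883380)(1 − 0.958870) = 0.995203
Parallel (light curtain and motion controller): 1 − (1 − 0.941765)(1 − 0.755784) = 0.985778
Parallel (gripper solenoid and teach pendant interface): 1 − (1 − 0.932394)(1 − 0.984718) = 0.998967
Series ([0.995203], [0.985778], safety PLC, and [0.998967]): 0.995203 × 0.985778 × 0.726149 × 0.998967 = 0.7117

0.7117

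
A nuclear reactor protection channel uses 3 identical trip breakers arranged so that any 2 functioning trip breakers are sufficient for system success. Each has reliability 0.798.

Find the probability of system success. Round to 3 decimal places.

R = Σ_{i=2}^{3} C(3,i) p^i (1−p)^{3−i} with p = 0.798
C(3,2)·0.798^2·0.202^1 = 0.38590
C(3,3)·0.798^3·0.202^0 = 0.50817
Sum = 0.894

0.894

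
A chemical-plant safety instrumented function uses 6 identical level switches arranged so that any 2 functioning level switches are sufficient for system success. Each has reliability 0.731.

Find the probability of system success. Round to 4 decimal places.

R = Σ_{i=2}^{6} C(6,i) p^i (1−p)^{6−i} with p = 0.731
C(6,2)·0.731^2·0.269^4 = 0.041970
C(6,3)·0.731^3·0.269^3 = 0.152068
C(6,4)·0.731^4·0.269^2 = 0.309931
C(6,5)·0.731^5·0.269^1 = 0.336892
C(6,6)·0.731^6·0.269^0 = 0.152582
Sum = 0.9934

0.9934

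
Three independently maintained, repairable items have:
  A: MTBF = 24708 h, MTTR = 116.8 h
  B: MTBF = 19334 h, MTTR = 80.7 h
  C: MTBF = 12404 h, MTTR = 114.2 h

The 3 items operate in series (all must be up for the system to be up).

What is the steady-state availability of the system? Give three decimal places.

A(A) = MTBF/(MTBF+MTTR) = 24708/(24708+116.8) = 0.995295
A(B) = MTBF/(MTBF+MTTR) = 19334/(19334+80.7) = 0.995843
A(C) = MTBF/(MTBF+MTTR) = 12404/(12404+114.2) = 0.990877
Series availability: 0.995295 × 0.995843 × 0.990877 = 0.982

0.982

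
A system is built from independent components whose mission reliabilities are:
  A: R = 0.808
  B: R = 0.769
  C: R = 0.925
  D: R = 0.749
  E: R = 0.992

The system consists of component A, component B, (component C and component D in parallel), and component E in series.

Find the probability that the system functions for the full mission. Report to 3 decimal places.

Parallel (C and D): 1 − (1 − 0.92500)(1 − 0.74900) = 0.98118
Series (A, B, [0.98118], and E): 0.80800 × 0.76900 × 0.98118 × 0.99200 = 0.605

0.605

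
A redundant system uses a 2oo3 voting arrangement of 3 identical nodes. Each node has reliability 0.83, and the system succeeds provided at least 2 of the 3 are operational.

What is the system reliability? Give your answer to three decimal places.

0.923

R = Σ_{i=2}^{3} C(3,i) p^i (1−p)^{3−i} with p = 0.83
C(3,2)·0.83^2·0.17^1 = 0.35134
C(3,3)·0.83^3·0.17^0 = 0.57179
Sum = 0.923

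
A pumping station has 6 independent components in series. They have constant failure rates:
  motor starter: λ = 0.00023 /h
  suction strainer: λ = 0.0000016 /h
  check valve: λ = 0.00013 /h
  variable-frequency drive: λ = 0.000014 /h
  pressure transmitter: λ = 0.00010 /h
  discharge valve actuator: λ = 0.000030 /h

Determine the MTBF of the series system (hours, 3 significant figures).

Series of exponential components: λ_sys = Σ λ_i
λ_sys = 0.00023 + 0.0000016 + 0.00013 + 0.000014 + 0.00010 + 0.000030 = 5.0560e-04 /h
MTBF = 1 / λ_sys = 1980 h

1980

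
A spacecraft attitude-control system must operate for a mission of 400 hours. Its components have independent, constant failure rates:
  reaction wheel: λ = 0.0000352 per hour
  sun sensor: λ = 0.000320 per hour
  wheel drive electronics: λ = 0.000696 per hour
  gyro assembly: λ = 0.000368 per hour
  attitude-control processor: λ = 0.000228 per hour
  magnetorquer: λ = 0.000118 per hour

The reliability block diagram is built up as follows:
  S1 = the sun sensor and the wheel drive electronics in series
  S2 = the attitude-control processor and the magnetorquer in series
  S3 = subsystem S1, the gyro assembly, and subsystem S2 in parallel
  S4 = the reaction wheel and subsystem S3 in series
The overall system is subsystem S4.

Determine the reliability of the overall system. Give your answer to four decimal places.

R(reaction wheel) = exp(−0.0000352 × 400) = 0.986019
R(sun sensor) = exp(−0.000320 × 400) = 0.879853
R(wheel drive electronics) = exp(−0.000696 × 400) = 0.756994
R(gyro assembly) = exp(−0.000368 × 400) = 0.863121
R(attitude-control processor) = exp(−0.000228 × 400) = 0.912835
R(magnetorquer) = exp(−0.000118 × 400) = 0.953897
Series (sun sensor and wheel drive electronics): 0.879853 × 0.756994 = 0.666043
Series (attitude-control processor and magnetorquer): 0.912835 × 0.953897 = 0.870751
Parallel ([0.666043], gyro assembly, and [0.870751]): 1 − (1 − 0.666043)(1 − 0.863121)(1 − 0.870751) = 0.994092
Series (reaction wheel and [0.994092]): 0.986019 × 0.994092 = 0.9802

0.9802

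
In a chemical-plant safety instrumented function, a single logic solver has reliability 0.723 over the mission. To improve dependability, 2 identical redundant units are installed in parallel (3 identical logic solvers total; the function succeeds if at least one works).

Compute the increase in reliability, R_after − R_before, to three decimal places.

0.256

R_before = 0.723
R_after = 1 − (1 − 0.723)^3 = 0.979
ΔR = 0.979 − 0.723 = 0.256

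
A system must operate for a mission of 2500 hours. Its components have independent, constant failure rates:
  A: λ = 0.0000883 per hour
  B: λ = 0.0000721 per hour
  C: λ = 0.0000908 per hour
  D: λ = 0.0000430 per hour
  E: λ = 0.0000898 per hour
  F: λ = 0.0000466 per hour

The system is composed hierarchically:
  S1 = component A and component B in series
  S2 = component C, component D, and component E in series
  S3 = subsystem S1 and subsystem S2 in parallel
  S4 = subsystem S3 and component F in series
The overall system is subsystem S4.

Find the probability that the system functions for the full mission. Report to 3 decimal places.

0.764

R(A) = exp(−0.0000883 × 2500) = 0.80192
R(B) = exp(−0.0000721 × 2500) = 0.83506
R(C) = exp(−0.0000908 × 2500) = 0.79692
R(D) = exp(−0.0000430 × 2500) = 0.89808
R(E) = exp(−0.0000898 × 2500) = 0.79892
R(F) = exp(−0.0000466 × 2500) = 0.89003
Series (A and B): 0.80192 × 0.83506 = 0.66965
Series (C, D, and E): 0.79692 × 0.89808 × 0.79892 = 0.57179
Parallel ([0.66965] and [0.57179]): 1 − (1 − 0.66965)(1 − 0.57179) = 0.85854
Series ([0.85854] and F): 0.85854 × 0.89003 = 0.764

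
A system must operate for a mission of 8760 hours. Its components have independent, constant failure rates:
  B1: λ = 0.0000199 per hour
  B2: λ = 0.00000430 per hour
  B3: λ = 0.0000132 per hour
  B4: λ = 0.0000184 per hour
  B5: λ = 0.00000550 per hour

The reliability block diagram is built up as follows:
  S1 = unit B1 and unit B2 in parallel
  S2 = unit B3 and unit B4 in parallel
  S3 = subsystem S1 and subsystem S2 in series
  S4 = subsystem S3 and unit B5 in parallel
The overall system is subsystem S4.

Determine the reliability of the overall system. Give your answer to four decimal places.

0.9990

R(B1) = exp(−0.0000199 × 8760) = 0.840025
R(B2) = exp(−0.00000430 × 8760) = 0.963033
R(B3) = exp(−0.0000132 × 8760) = 0.890803
R(B4) = exp(−0.0000184 × 8760) = 0.851135
R(B5) = exp(−0.00000550 × 8760) = 0.952962
Parallel (B1 and B2): 1 − (1 − 0.840025)(1 − 0.963033) = 0.994086
Parallel (B3 and B4): 1 − (1 − 0.890803)(1 − 0.851135) = 0.983744
Series ([0.994086] and [0.983744]): 0.994086 × 0.983744 = 0.977926
Parallel ([0.977926] and B5): 1 − (1 − 0.977926)(1 − 0.952962) = 0.9990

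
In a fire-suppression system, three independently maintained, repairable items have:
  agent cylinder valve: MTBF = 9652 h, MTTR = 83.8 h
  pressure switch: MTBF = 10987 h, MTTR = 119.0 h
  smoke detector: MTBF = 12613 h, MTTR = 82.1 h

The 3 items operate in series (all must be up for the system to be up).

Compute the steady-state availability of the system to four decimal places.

A(agent cylinder valve) = MTBF/(MTBF+MTTR) = 9652/(9652+83.8) = 0.991393
A(pressure switch) = MTBF/(MTBF+MTTR) = 10987/(10987+119.0) = 0.989285
A(smoke detector) = MTBF/(MTBF+MTTR) = 12613/(12613+82.1) = 0.993533
Series availability: 0.991393 × 0.989285 × 0.993533 = 0.9744

0.9744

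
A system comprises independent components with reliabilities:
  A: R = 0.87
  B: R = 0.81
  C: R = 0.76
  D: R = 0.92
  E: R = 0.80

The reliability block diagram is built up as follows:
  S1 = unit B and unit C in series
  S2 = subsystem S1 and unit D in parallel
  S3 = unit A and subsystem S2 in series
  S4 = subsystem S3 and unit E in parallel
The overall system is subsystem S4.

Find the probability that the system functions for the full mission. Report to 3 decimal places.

Series (B and C): 0.81000 × 0.76000 = 0.61560
Parallel ([0.61560] and D): 1 − (1 − 0.61560)(1 − 0.92000) = 0.96925
Series (A and [0.96925]): 0.87000 × 0.96925 = 0.84325
Parallel ([0.84325] and E): 1 − (1 − 0.84325)(1 − 0.80000) = 0.969

0.969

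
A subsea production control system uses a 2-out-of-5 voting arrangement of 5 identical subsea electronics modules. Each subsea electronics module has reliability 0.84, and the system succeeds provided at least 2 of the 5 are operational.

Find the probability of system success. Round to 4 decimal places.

0.9971

R = Σ_{i=2}^{5} C(5,i) p^i (1−p)^{5−i} with p = 0.84
C(5,2)·0.84^2·0.16^3 = 0.028901
C(5,3)·0.84^3·0.16^2 = 0.151732
C(5,4)·0.84^4·0.16^1 = 0.398297
C(5,5)·0.84^5·0.16^0 = 0.418212
Sum = 0.9971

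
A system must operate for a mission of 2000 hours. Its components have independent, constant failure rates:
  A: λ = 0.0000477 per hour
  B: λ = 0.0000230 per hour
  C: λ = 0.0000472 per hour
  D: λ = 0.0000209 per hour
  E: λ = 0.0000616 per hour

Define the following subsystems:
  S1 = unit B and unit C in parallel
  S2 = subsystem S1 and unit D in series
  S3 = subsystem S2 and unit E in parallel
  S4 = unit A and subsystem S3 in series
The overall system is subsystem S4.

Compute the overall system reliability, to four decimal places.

R(A) = exp(−0.0000477 × 2000) = 0.909009
R(B) = exp(−0.0000230 × 2000) = 0.955042
R(C) = exp(−0.0000472 × 2000) = 0.909919
R(D) = exp(−0.0000209 × 2000) = 0.959062
R(E) = exp(−0.0000616 × 2000) = 0.884087
Parallel (B and C): 1 − (1 − 0.955042)(1 − 0.909919) = 0.995950
Series ([0.995950] and D): 0.995950 × 0.959062 = 0.955178
Parallel ([0.955178] and E): 1 − (1 − 0.955178)(1 − 0.884087) = 0.994805
Series (A and [0.994805]): 0.909009 × 0.994805 = 0.9043

0.9043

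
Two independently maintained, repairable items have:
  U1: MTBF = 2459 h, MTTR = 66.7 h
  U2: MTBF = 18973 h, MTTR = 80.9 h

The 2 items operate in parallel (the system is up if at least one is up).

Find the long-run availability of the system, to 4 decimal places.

0.9999

A(U1) = MTBF/(MTBF+MTTR) = 2459/(2459+66.7) = 0.973591
A(U2) = MTBF/(MTBF+MTTR) = 18973/(18973+80.9) = 0.995754
Parallel availability: 1 − (1 − 0.973591)(1 − 0.995754) = 0.9999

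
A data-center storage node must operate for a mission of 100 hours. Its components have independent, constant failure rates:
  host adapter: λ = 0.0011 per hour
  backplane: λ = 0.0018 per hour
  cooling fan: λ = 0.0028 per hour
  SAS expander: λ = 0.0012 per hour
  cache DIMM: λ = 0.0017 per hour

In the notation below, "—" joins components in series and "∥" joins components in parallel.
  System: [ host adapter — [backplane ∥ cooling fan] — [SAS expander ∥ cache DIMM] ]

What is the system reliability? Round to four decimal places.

0.8446

R(host adapter) = exp(−0.0011 × 100) = 0.895834
R(backplane) = exp(−0.0018 × 100) = 0.835270
R(cooling fan) = exp(−0.0028 × 100) = 0.755784
R(SAS expander) = exp(−0.0012 × 100) = 0.886920
R(cache DIMM) = exp(−0.0017 × 100) = 0.843665
Parallel (backplane and cooling fan): 1 − (1 − 0.835270)(1 − 0.755784) = 0.959770
Parallel (SAS expander and cache DIMM): 1 − (1 − 0.886920)(1 − 0.843665) = 0.982322
Series (host adapter, [0.959770], and [0.982322]): 0.895834 × 0.959770 × 0.982322 = 0.8446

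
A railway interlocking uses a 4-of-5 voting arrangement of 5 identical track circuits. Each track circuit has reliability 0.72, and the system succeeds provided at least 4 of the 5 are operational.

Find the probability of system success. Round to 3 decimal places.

0.570

R = Σ_{i=4}^{5} C(5,i) p^i (1−p)^{5−i} with p = 0.72
C(5,4)·0.72^4·0.28^1 = 0.37623
C(5,5)·0.72^5·0.28^0 = 0.19349
Sum = 0.570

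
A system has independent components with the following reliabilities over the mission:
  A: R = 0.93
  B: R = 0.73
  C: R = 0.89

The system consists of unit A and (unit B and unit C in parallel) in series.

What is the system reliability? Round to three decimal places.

Parallel (B and C): 1 − (1 − 0.73000)(1 − 0.89000) = 0.97030
Series (A and [0.97030]): 0.93000 × 0.97030 = 0.902

0.902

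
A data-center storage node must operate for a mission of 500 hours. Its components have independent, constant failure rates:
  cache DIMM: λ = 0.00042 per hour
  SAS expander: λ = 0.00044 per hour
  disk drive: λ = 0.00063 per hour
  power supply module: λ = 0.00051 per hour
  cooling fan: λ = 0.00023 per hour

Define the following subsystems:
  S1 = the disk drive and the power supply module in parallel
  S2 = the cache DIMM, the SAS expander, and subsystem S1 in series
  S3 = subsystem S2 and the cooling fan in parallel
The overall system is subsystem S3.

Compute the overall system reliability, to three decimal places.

R(cache DIMM) = exp(−0.00042 × 500) = 0.81058
R(SAS expander) = exp(−0.00044 × 500) = 0.80252
R(disk drive) = exp(−0.00063 × 500) = 0.72979
R(power supply module) = exp(−0.00051 × 500) = 0.77492
R(cooling fan) = exp(−0.00023 × 500) = 0.89137
Parallel (disk drive and power supply module): 1 − (1 − 0.72979)(1 − 0.77492) = 0.93918
Series (cache DIMM, SAS expander, and [0.93918]): 0.81058 × 0.80252 × 0.93918 = 0.61094
Parallel ([0.61094] and cooling fan): 1 − (1 − 0.61094)(1 − 0.89137) = 0.958

0.958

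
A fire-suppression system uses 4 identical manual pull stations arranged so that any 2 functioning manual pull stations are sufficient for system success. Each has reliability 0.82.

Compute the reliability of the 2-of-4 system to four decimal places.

R = Σ_{i=2}^{4} C(4,i) p^i (1−p)^{4−i} with p = 0.82
C(4,2)·0.82^2·0.18^2 = 0.130715
C(4,3)·0.82^3·0.18^1 = 0.396985
C(4,4)·0.82^4·0.18^0 = 0.452122
Sum = 0.9798

0.9798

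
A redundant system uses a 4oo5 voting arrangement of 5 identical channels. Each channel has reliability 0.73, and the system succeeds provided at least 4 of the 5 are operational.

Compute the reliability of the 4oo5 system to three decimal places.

0.591

R = Σ_{i=4}^{5} C(5,i) p^i (1−p)^{5−i} with p = 0.73
C(5,4)·0.73^4·0.27^1 = 0.38338
C(5,5)·0.73^5·0.27^0 = 0.20731
Sum = 0.591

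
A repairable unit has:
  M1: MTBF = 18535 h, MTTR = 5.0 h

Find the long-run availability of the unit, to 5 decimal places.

A(M1) = MTBF/(MTBF+MTTR) = 18535/(18535+5.0) = 0.99973

0.99973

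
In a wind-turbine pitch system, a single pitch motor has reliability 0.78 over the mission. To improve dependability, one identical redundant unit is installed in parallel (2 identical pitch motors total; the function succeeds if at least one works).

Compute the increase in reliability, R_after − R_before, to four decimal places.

0.1716

R_before = 0.78
R_after = 1 − (1 − 0.78)^2 = 0.9516
ΔR = 0.9516 − 0.78 = 0.1716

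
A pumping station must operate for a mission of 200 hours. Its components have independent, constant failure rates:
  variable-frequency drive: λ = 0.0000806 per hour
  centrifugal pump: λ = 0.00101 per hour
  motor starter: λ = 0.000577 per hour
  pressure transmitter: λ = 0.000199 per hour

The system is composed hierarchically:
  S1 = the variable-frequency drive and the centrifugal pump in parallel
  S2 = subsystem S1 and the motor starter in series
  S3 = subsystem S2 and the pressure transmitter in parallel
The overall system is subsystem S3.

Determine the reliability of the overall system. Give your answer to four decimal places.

R(variable-frequency drive) = exp(−0.0000806 × 200) = 0.984009
R(centrifugal pump) = exp(−0.00101 × 200) = 0.817095
R(motor starter) = exp(−0.000577 × 200) = 0.891010
R(pressure transmitter) = exp(−0.000199 × 200) = 0.960982
Parallel (variable-frequency drive and centrifugal pump): 1 − (1 − 0.984009)(1 − 0.817095) = 0.997075
Series ([0.997075] and motor starter): 0.997075 × 0.891010 = 0.888404
Parallel ([0.888404] and pressure transmitter): 1 − (1 − 0.888404)(1 − 0.960982) = 0.9956

0.9956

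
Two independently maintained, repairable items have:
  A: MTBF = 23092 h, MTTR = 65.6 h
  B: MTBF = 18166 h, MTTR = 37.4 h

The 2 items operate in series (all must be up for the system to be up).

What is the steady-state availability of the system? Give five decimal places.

A(A) = MTBF/(MTBF+MTTR) = 23092/(23092+65.6) = 0.997167
A(B) = MTBF/(MTBF+MTTR) = 18166/(18166+37.4) = 0.997945
Series availability: 0.997167 × 0.997945 = 0.99512

0.99512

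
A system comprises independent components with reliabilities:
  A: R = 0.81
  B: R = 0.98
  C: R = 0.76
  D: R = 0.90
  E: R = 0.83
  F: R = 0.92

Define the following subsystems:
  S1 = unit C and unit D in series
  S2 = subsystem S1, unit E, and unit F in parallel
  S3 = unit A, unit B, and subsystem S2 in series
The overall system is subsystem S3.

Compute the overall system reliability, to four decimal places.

0.7904

Series (C and D): 0.760000 × 0.900000 = 0.684000
Parallel ([0.684000], E, and F): 1 − (1 − 0.684000)(1 − 0.830000)(1 − 0.920000) = 0.995702
Series (A, B, and [0.995702]): 0.810000 × 0.980000 × 0.995702 = 0.7904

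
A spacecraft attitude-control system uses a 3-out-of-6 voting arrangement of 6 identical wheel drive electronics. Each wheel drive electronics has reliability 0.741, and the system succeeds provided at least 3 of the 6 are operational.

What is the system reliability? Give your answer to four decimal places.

0.9575

R = Σ_{i=3}^{6} C(6,i) p^i (1−p)^{6−i} with p = 0.741
C(6,3)·0.741^3·0.259^3 = 0.141379
C(6,4)·0.741^4·0.259^2 = 0.303364
C(6,5)·0.741^5·0.259^1 = 0.347170
C(6,6)·0.741^6·0.259^0 = 0.165542
Sum = 0.9575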